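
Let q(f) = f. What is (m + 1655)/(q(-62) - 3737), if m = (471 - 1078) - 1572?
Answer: 4/29 ≈ 0.13793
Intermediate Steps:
m = -2179 (m = -607 - 1572 = -2179)
(m + 1655)/(q(-62) - 3737) = (-2179 + 1655)/(-62 - 3737) = -524/(-3799) = -524*(-1/3799) = 4/29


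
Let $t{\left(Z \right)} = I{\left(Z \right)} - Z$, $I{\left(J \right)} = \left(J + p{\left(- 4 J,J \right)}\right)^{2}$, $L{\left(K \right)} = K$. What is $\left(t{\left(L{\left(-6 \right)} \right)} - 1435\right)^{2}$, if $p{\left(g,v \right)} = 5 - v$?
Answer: $1971216$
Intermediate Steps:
$I{\left(J \right)} = 25$ ($I{\left(J \right)} = \left(J - \left(-5 + J\right)\right)^{2} = 5^{2} = 25$)
$t{\left(Z \right)} = 25 - Z$
$\left(t{\left(L{\left(-6 \right)} \right)} - 1435\right)^{2} = \left(\left(25 - -6\right) - 1435\right)^{2} = \left(\left(25 + 6\right) - 1435\right)^{2} = \left(31 - 1435\right)^{2} = \left(-1404\right)^{2} = 1971216$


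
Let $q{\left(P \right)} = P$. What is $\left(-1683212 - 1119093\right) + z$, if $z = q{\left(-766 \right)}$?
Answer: $-2803071$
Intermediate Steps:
$z = -766$
$\left(-1683212 - 1119093\right) + z = \left(-1683212 - 1119093\right) - 766 = -2802305 - 766 = -2803071$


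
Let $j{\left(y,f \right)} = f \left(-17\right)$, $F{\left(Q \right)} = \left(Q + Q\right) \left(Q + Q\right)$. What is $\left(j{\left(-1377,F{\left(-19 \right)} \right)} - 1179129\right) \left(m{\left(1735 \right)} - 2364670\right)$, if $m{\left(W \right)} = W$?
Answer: $2844210511995$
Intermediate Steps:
$F{\left(Q \right)} = 4 Q^{2}$ ($F{\left(Q \right)} = 2 Q 2 Q = 4 Q^{2}$)
$j{\left(y,f \right)} = - 17 f$
$\left(j{\left(-1377,F{\left(-19 \right)} \right)} - 1179129\right) \left(m{\left(1735 \right)} - 2364670\right) = \left(- 17 \cdot 4 \left(-19\right)^{2} - 1179129\right) \left(1735 - 2364670\right) = \left(- 17 \cdot 4 \cdot 361 - 1179129\right) \left(-2362935\right) = \left(\left(-17\right) 1444 - 1179129\right) \left(-2362935\right) = \left(-24548 - 1179129\right) \left(-2362935\right) = \left(-1203677\right) \left(-2362935\right) = 2844210511995$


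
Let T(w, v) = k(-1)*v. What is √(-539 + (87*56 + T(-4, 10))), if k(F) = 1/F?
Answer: √4323 ≈ 65.750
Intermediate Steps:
T(w, v) = -v (T(w, v) = v/(-1) = -v)
√(-539 + (87*56 + T(-4, 10))) = √(-539 + (87*56 - 1*10)) = √(-539 + (4872 - 10)) = √(-539 + 4862) = √4323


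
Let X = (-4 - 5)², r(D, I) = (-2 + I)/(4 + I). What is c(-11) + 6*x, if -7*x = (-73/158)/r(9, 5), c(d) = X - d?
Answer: 51533/553 ≈ 93.188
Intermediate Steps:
r(D, I) = (-2 + I)/(4 + I)
X = 81 (X = (-9)² = 81)
c(d) = 81 - d
x = 219/1106 (x = -(-73/158)/(7*((-2 + 5)/(4 + 5))) = -(-73*1/158)/(7*(3/9)) = -(-73)/(1106*((⅑)*3)) = -(-73)/(1106*⅓) = -(-73)*3/1106 = -⅐*(-219/158) = 219/1106 ≈ 0.19801)
c(-11) + 6*x = (81 - 1*(-11)) + 6*(219/1106) = (81 + 11) + 657/553 = 92 + 657/553 = 51533/553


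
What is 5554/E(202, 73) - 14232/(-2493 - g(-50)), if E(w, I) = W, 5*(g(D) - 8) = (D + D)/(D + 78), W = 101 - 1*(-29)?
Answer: 9179769/189605 ≈ 48.415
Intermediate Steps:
W = 130 (W = 101 + 29 = 130)
g(D) = 8 + 2*D/(5*(78 + D)) (g(D) = 8 + ((D + D)/(D + 78))/5 = 8 + ((2*D)/(78 + D))/5 = 8 + (2*D/(78 + D))/5 = 8 + 2*D/(5*(78 + D)))
E(w, I) = 130
5554/E(202, 73) - 14232/(-2493 - g(-50)) = 5554/130 - 14232/(-2493 - 6*(520 + 7*(-50))/(5*(78 - 50))) = 5554*(1/130) - 14232/(-2493 - 6*(520 - 350)/(5*28)) = 2777/65 - 14232/(-2493 - 6*170/(5*28)) = 2777/65 - 14232/(-2493 - 1*51/7) = 2777/65 - 14232/(-2493 - 51/7) = 2777/65 - 14232/(-17502/7) = 2777/65 - 14232*(-7/17502) = 2777/65 + 16604/2917 = 9179769/189605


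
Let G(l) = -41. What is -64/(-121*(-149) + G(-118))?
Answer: -16/4497 ≈ -0.0035579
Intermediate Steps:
-64/(-121*(-149) + G(-118)) = -64/(-121*(-149) - 41) = -64/(18029 - 41) = -64/17988 = (1/17988)*(-64) = -16/4497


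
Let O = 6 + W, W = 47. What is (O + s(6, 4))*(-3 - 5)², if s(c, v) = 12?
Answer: 4160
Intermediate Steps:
O = 53 (O = 6 + 47 = 53)
(O + s(6, 4))*(-3 - 5)² = (53 + 12)*(-3 - 5)² = 65*(-8)² = 65*64 = 4160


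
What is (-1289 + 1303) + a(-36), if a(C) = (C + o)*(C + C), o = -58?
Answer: 6782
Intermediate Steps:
a(C) = 2*C*(-58 + C) (a(C) = (C - 58)*(C + C) = (-58 + C)*(2*C) = 2*C*(-58 + C))
(-1289 + 1303) + a(-36) = (-1289 + 1303) + 2*(-36)*(-58 - 36) = 14 + 2*(-36)*(-94) = 14 + 6768 = 6782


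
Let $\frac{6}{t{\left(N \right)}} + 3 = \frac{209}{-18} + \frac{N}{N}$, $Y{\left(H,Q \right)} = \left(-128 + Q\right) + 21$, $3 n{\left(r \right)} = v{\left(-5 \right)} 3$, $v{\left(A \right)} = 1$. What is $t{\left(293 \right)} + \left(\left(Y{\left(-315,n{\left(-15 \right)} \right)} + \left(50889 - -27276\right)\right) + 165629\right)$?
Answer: $\frac{59703452}{245} \approx 2.4369 \cdot 10^{5}$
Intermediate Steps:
$n{\left(r \right)} = 1$ ($n{\left(r \right)} = \frac{1 \cdot 3}{3} = \frac{1}{3} \cdot 3 = 1$)
$Y{\left(H,Q \right)} = -107 + Q$
$t{\left(N \right)} = - \frac{108}{245}$ ($t{\left(N \right)} = \frac{6}{-3 + \left(\frac{209}{-18} + \frac{N}{N}\right)} = \frac{6}{-3 + \left(209 \left(- \frac{1}{18}\right) + 1\right)} = \frac{6}{-3 + \left(- \frac{209}{18} + 1\right)} = \frac{6}{-3 - \frac{191}{18}} = \frac{6}{- \frac{245}{18}} = 6 \left(- \frac{18}{245}\right) = - \frac{108}{245}$)
$t{\left(293 \right)} + \left(\left(Y{\left(-315,n{\left(-15 \right)} \right)} + \left(50889 - -27276\right)\right) + 165629\right) = - \frac{108}{245} + \left(\left(\left(-107 + 1\right) + \left(50889 - -27276\right)\right) + 165629\right) = - \frac{108}{245} + \left(\left(-106 + \left(50889 + 27276\right)\right) + 165629\right) = - \frac{108}{245} + \left(\left(-106 + 78165\right) + 165629\right) = - \frac{108}{245} + \left(78059 + 165629\right) = - \frac{108}{245} + 243688 = \frac{59703452}{245}$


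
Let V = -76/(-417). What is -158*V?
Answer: -12008/417 ≈ -28.796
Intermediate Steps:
V = 76/417 (V = -76*(-1/417) = 76/417 ≈ 0.18225)
-158*V = -158*76/417 = -12008/417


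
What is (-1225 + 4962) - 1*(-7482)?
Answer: 11219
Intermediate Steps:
(-1225 + 4962) - 1*(-7482) = 3737 + 7482 = 11219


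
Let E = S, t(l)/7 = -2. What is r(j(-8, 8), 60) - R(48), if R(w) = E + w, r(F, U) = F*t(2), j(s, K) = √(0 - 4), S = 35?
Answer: -83 - 28*I ≈ -83.0 - 28.0*I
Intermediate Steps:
t(l) = -14 (t(l) = 7*(-2) = -14)
E = 35
j(s, K) = 2*I (j(s, K) = √(-4) = 2*I)
r(F, U) = -14*F (r(F, U) = F*(-14) = -14*F)
R(w) = 35 + w
r(j(-8, 8), 60) - R(48) = -28*I - (35 + 48) = -28*I - 1*83 = -28*I - 83 = -83 - 28*I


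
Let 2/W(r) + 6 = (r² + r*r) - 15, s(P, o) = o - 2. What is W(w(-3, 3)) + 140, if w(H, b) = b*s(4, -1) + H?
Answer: 37382/267 ≈ 140.01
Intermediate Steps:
s(P, o) = -2 + o
w(H, b) = H - 3*b (w(H, b) = b*(-2 - 1) + H = b*(-3) + H = -3*b + H = H - 3*b)
W(r) = 2/(-21 + 2*r²) (W(r) = 2/(-6 + ((r² + r*r) - 15)) = 2/(-6 + ((r² + r²) - 15)) = 2/(-6 + (2*r² - 15)) = 2/(-6 + (-15 + 2*r²)) = 2/(-21 + 2*r²))
W(w(-3, 3)) + 140 = 2/(-21 + 2*(-3 - 3*3)²) + 140 = 2/(-21 + 2*(-3 - 9)²) + 140 = 2/(-21 + 2*(-12)²) + 140 = 2/(-21 + 2*144) + 140 = 2/(-21 + 288) + 140 = 2/267 + 140 = 37382/267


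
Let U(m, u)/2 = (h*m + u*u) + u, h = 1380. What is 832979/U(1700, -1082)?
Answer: 832979/7031284 ≈ 0.11847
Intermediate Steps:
U(m, u) = 2*u + 2*u**2 + 2760*m (U(m, u) = 2*((1380*m + u*u) + u) = 2*((1380*m + u**2) + u) = 2*((u**2 + 1380*m) + u) = 2*(u + u**2 + 1380*m) = 2*u + 2*u**2 + 2760*m)
832979/U(1700, -1082) = 832979/(2*(-1082) + 2*(-1082)**2 + 2760*1700) = 832979/(-2164 + 2*1170724 + 4692000) = 832979/(-2164 + 2341448 + 4692000) = 832979/7031284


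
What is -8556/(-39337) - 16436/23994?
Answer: -220625134/471925989 ≈ -0.46750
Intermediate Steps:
-8556/(-39337) - 16436/23994 = -8556*(-1/39337) - 16436*1/23994 = 8556/39337 - 8218/11997 = -220625134/471925989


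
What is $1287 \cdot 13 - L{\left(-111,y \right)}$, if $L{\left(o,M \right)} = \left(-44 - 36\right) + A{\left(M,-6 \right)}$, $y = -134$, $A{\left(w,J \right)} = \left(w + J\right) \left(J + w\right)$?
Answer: $-2789$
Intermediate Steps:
$A{\left(w,J \right)} = \left(J + w\right)^{2}$ ($A{\left(w,J \right)} = \left(J + w\right) \left(J + w\right) = \left(J + w\right)^{2}$)
$L{\left(o,M \right)} = -80 + \left(-6 + M\right)^{2}$ ($L{\left(o,M \right)} = \left(-44 - 36\right) + \left(-6 + M\right)^{2} = -80 + \left(-6 + M\right)^{2}$)
$1287 \cdot 13 - L{\left(-111,y \right)} = 1287 \cdot 13 - \left(-80 + \left(-6 - 134\right)^{2}\right) = 16731 - \left(-80 + \left(-140\right)^{2}\right) = 16731 - \left(-80 + 19600\right) = 16731 - 19520 = -2789$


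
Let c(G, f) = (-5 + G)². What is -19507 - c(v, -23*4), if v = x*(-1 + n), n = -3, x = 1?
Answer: -19588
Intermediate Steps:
v = -4 (v = 1*(-1 - 3) = 1*(-4) = -4)
-19507 - c(v, -23*4) = -19507 - (-5 - 4)² = -19507 - 1*(-9)² = -19507 - 1*81 = -19507 - 81 = -19588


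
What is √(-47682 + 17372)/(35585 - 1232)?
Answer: I*√30310/34353 ≈ 0.0050679*I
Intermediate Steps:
√(-47682 + 17372)/(35585 - 1232) = √(-30310)/34353 = (I*√30310)*(1/34353) = I*√30310/34353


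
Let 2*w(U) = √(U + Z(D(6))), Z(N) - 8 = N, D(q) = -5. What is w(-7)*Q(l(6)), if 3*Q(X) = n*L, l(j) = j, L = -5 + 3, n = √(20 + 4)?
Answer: -4*I*√6/3 ≈ -3.266*I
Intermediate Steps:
n = 2*√6 (n = √24 = 2*√6 ≈ 4.8990)
L = -2
Z(N) = 8 + N
w(U) = √(3 + U)/2 (w(U) = √(U + (8 - 5))/2 = √(U + 3)/2 = √(3 + U)/2)
Q(X) = -4*√6/3 (Q(X) = ((2*√6)*(-2))/3 = (-4*√6)/3 = -4*√6/3)
w(-7)*Q(l(6)) = (√(3 - 7)/2)*(-4*√6/3) = (√(-4)/2)*(-4*√6/3) = ((2*I)/2)*(-4*√6/3) = I*(-4*√6/3) = -4*I*√6/3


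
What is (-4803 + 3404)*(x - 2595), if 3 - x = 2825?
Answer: 7578383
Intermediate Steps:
x = -2822 (x = 3 - 1*2825 = 3 - 2825 = -2822)
(-4803 + 3404)*(x - 2595) = (-4803 + 3404)*(-2822 - 2595) = -1399*(-5417) = 7578383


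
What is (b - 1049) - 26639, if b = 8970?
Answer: -18718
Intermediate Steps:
(b - 1049) - 26639 = (8970 - 1049) - 26639 = 7921 - 26639 = -18718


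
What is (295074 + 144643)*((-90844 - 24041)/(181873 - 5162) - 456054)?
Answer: -35436737308622043/176711 ≈ -2.0053e+11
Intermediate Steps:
(295074 + 144643)*((-90844 - 24041)/(181873 - 5162) - 456054) = 439717*(-114885/176711 - 456054) = 439717*(-80589873279/176711) = -35436737308622043/176711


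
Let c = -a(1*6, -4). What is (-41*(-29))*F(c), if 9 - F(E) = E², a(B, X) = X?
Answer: -8323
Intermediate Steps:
c = 4 (c = -1*(-4) = 4)
F(E) = 9 - E²
(-41*(-29))*F(c) = (-41*(-29))*(9 - 1*4²) = 1189*(9 - 1*16) = 1189*(9 - 16) = 1189*(-7) = -8323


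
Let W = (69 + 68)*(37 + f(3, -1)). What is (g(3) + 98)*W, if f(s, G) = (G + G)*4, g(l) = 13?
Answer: 441003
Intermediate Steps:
f(s, G) = 8*G (f(s, G) = (2*G)*4 = 8*G)
W = 3973 (W = (69 + 68)*(37 + 8*(-1)) = 137*(37 - 8) = 137*29 = 3973)
(g(3) + 98)*W = (13 + 98)*3973 = 111*3973 = 441003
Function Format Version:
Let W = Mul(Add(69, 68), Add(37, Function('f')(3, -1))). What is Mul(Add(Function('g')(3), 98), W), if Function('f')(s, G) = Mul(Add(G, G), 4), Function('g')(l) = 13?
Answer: 441003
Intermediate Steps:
Function('f')(s, G) = Mul(8, G) (Function('f')(s, G) = Mul(Mul(2, G), 4) = Mul(8, G))
W = 3973 (W = Mul(Add(69, 68), Add(37, Mul(8, -1))) = Mul(137, Add(37, -8)) = Mul(137, 29) = 3973)
Mul(Add(Function('g')(3), 98), W) = Mul(Add(13, 98), 3973) = Mul(111, 3973) = 441003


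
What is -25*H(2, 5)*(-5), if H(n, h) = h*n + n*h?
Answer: 2500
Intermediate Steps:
H(n, h) = 2*h*n (H(n, h) = h*n + h*n = 2*h*n)
-25*H(2, 5)*(-5) = -50*5*2*(-5) = -25*20*(-5) = -500*(-5) = 2500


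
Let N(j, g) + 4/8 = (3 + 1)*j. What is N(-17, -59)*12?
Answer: -822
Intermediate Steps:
N(j, g) = -1/2 + 4*j (N(j, g) = -1/2 + (3 + 1)*j = -1/2 + 4*j)
N(-17, -59)*12 = (-1/2 + 4*(-17))*12 = (-1/2 - 68)*12 = -137/2*12 = -822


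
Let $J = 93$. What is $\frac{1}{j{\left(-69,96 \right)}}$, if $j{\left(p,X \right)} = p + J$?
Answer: $\frac{1}{24} \approx 0.041667$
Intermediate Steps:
$j{\left(p,X \right)} = 93 + p$ ($j{\left(p,X \right)} = p + 93 = 93 + p$)
$\frac{1}{j{\left(-69,96 \right)}} = \frac{1}{93 - 69} = \frac{1}{24}$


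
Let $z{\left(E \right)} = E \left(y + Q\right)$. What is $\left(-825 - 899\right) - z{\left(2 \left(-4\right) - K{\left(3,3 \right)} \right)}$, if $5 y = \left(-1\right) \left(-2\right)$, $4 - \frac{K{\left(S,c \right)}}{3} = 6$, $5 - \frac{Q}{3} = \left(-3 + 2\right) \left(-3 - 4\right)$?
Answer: $- \frac{8676}{5} \approx -1735.2$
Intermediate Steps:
$Q = -6$ ($Q = 15 - 3 \left(-3 + 2\right) \left(-3 - 4\right) = 15 - 3 \left(\left(-1\right) \left(-7\right)\right) = 15 - 21 = -6$)
$K{\left(S,c \right)} = -6$ ($K{\left(S,c \right)} = 12 - 18 = -6$)
$y = \frac{2}{5}$ ($y = \frac{\left(-1\right) \left(-2\right)}{5} = \frac{1}{5} \cdot 2 = \frac{2}{5} \approx 0.4$)
$z{\left(E \right)} = - \frac{28 E}{5}$ ($z{\left(E \right)} = E \left(\frac{2}{5} - 6\right) = E \left(- \frac{28}{5}\right) = - \frac{28 E}{5}$)
$\left(-825 - 899\right) - z{\left(2 \left(-4\right) - K{\left(3,3 \right)} \right)} = \left(-825 - 899\right) - - \frac{28 \left(2 \left(-4\right) - -6\right)}{5} = \left(-825 - 899\right) - - \frac{28 \left(-8 + 6\right)}{5} = -1724 - \left(- \frac{28}{5}\right) \left(-2\right) = -1724 - \frac{56}{5} = - \frac{8676}{5}$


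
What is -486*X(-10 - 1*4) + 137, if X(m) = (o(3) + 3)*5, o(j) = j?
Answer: -14443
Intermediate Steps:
X(m) = 30 (X(m) = (3 + 3)*5 = 6*5 = 30)
-486*X(-10 - 1*4) + 137 = -486*30 + 137 = -14580 + 137 = -14443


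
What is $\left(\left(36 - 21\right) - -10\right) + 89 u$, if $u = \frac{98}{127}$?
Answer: $\frac{11897}{127} \approx 93.677$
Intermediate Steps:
$u = \frac{98}{127}$ ($u = 98 \cdot \frac{1}{127} = \frac{98}{127} \approx 0.77165$)
$\left(\left(36 - 21\right) - -10\right) + 89 u = \left(\left(36 - 21\right) - -10\right) + 89 \cdot \frac{98}{127} = \left(15 + 10\right) + \frac{8722}{127} = 25 + \frac{8722}{127} = \frac{11897}{127}$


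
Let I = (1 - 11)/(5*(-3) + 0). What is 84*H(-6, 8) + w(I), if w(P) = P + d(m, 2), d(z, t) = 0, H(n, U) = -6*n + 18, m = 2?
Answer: 13610/3 ≈ 4536.7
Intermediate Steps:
H(n, U) = 18 - 6*n
I = ⅔ (I = -10/(-15 + 0) = -10/(-15) = -10*(-1/15) = ⅔ ≈ 0.66667)
w(P) = P (w(P) = P + 0 = P)
84*H(-6, 8) + w(I) = 84*(18 - 6*(-6)) + ⅔ = 84*(18 + 36) + ⅔ = 84*54 + ⅔ = 4536 + ⅔ = 13610/3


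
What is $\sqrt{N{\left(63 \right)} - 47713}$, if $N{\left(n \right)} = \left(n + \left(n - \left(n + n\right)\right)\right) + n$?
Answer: $5 i \sqrt{1906} \approx 218.29 i$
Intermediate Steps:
$N{\left(n \right)} = n$ ($N{\left(n \right)} = \left(n + \left(n - 2 n\right)\right) + n = \left(n - n\right) + n = 0 + n = n$)
$\sqrt{N{\left(63 \right)} - 47713} = \sqrt{63 - 47713} = \sqrt{-47650} = 5 i \sqrt{1906}$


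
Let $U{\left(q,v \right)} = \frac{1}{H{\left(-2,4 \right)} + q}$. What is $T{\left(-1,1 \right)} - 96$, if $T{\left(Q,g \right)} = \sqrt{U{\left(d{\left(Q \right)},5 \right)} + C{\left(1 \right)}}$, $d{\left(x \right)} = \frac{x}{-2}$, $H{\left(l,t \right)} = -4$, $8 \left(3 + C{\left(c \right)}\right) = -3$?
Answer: $-96 + \frac{i \sqrt{2870}}{28} \approx -96.0 + 1.9133 i$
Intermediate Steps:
$C{\left(c \right)} = - \frac{27}{8}$ ($C{\left(c \right)} = -3 + \frac{1}{8} \left(-3\right) = -3 - \frac{3}{8} = - \frac{27}{8}$)
$d{\left(x \right)} = - \frac{x}{2}$ ($d{\left(x \right)} = x \left(- \frac{1}{2}\right) = - \frac{x}{2}$)
$U{\left(q,v \right)} = \frac{1}{-4 + q}$
$T{\left(Q,g \right)} = \sqrt{- \frac{27}{8} + \frac{1}{-4 - \frac{Q}{2}}}$ ($T{\left(Q,g \right)} = \sqrt{\frac{1}{-4 - \frac{Q}{2}} - \frac{27}{8}} = \sqrt{- \frac{27}{8} + \frac{1}{-4 - \frac{Q}{2}}}$)
$T{\left(-1,1 \right)} - 96 = \frac{\sqrt{2} \sqrt{\frac{232 + 27 \left(-1\right)}{-8 - -1}}}{4} - 96 = \frac{\sqrt{2} \sqrt{\frac{232 - 27}{-8 + 1}}}{4} - 96 = \frac{\sqrt{2} \sqrt{\frac{1}{-7} \cdot 205}}{4} - 96 = \frac{\sqrt{2} \sqrt{\left(- \frac{1}{7}\right) 205}}{4} - 96 = \frac{\sqrt{2} \sqrt{- \frac{205}{7}}}{4} - 96 = \frac{\sqrt{2} \frac{i \sqrt{1435}}{7}}{4} - 96 = \frac{i \sqrt{2870}}{28} - 96 = -96 + \frac{i \sqrt{2870}}{28}$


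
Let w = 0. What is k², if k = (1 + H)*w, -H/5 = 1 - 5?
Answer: 0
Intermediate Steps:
H = 20 (H = -5*(1 - 5) = -5*(-4) = 20)
k = 0 (k = (1 + 20)*0 = 21*0 = 0)
k² = 0² = 0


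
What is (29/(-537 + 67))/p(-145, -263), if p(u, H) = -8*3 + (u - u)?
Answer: 29/11280 ≈ 0.0025709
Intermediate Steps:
p(u, H) = -24 (p(u, H) = -24 + 0 = -24)
(29/(-537 + 67))/p(-145, -263) = (29/(-537 + 67))/(-24) = (29/(-470))*(-1/24) = -1/470*29*(-1/24) = -29/470*(-1/24) = 29/11280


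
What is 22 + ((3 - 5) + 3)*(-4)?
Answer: 18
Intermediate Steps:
22 + ((3 - 5) + 3)*(-4) = 22 + (-2 + 3)*(-4) = 22 + 1*(-4) = 22 - 4 = 18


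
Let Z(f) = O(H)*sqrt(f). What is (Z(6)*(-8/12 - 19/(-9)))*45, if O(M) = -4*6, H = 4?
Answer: -1560*sqrt(6) ≈ -3821.2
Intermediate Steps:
O(M) = -24
Z(f) = -24*sqrt(f)
(Z(6)*(-8/12 - 19/(-9)))*45 = ((-24*sqrt(6))*(-8/12 - 19/(-9)))*45 = ((-24*sqrt(6))*(-8*1/12 - 19*(-1/9)))*45 = ((-24*sqrt(6))*(-2/3 + 19/9))*45 = (-24*sqrt(6)*(13/9))*45 = -104*sqrt(6)/3*45 = -1560*sqrt(6)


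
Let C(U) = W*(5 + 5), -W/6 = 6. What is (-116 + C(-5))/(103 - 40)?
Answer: -68/9 ≈ -7.5556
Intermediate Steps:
W = -36 (W = -6*6 = -36)
C(U) = -360 (C(U) = -36*(5 + 5) = -36*10 = -360)
(-116 + C(-5))/(103 - 40) = (-116 - 360)/(103 - 40) = -476/63 = (1/63)*(-476) = -68/9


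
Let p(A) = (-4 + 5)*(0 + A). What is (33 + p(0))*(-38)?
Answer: -1254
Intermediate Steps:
p(A) = A (p(A) = 1*A = A)
(33 + p(0))*(-38) = (33 + 0)*(-38) = 33*(-38) = -1254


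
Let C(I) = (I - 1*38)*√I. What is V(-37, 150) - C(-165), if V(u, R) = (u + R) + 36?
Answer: 149 + 203*I*√165 ≈ 149.0 + 2607.6*I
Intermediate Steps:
V(u, R) = 36 + R + u (V(u, R) = (R + u) + 36 = 36 + R + u)
C(I) = √I*(-38 + I) (C(I) = (I - 38)*√I = (-38 + I)*√I = √I*(-38 + I))
V(-37, 150) - C(-165) = (36 + 150 - 37) - √(-165)*(-38 - 165) = 149 - I*√165*(-203) = 149 - (-203)*I*√165 = 149 + 203*I*√165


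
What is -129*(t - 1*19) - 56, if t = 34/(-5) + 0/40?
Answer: 16361/5 ≈ 3272.2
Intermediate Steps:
t = -34/5 (t = 34*(-⅕) + 0*(1/40) = -34/5 + 0 = -34/5 ≈ -6.8000)
-129*(t - 1*19) - 56 = -129*(-34/5 - 1*19) - 56 = -129*(-34/5 - 19) - 56 = -129*(-129/5) - 56 = 16641/5 - 56 = 16361/5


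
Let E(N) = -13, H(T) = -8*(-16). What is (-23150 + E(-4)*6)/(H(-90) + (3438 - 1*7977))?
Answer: 23228/4411 ≈ 5.2659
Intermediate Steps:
H(T) = 128
(-23150 + E(-4)*6)/(H(-90) + (3438 - 1*7977)) = (-23150 - 13*6)/(128 + (3438 - 1*7977)) = (-23150 - 78)/(128 + (3438 - 7977)) = -23228/(128 - 4539) = -23228/(-4411) = -23228*(-1/4411) = 23228/4411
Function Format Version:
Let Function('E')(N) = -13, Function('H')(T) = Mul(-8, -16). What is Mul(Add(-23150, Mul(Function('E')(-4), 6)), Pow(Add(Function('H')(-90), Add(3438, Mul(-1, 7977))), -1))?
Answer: Rational(23228, 4411) ≈ 5.2659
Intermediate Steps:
Function('H')(T) = 128
Mul(Add(-23150, Mul(Function('E')(-4), 6)), Pow(Add(Function('H')(-90), Add(3438, Mul(-1, 7977))), -1)) = Mul(Add(-23150, Mul(-13, 6)), Pow(Add(128, Add(3438, Mul(-1, 7977))), -1)) = Mul(Add(-23150, -78), Pow(Add(128, Add(3438, -7977)), -1)) = Mul(-23228, Pow(Add(128, -4539), -1)) = Mul(-23228, Pow(-4411, -1)) = Mul(-23228, Rational(-1, 4411)) = Rational(23228, 4411)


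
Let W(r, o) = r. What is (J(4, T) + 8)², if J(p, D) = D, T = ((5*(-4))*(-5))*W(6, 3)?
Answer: 369664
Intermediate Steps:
T = 600 (T = ((5*(-4))*(-5))*6 = -20*(-5)*6 = 100*6 = 600)
(J(4, T) + 8)² = (600 + 8)² = 608² = 369664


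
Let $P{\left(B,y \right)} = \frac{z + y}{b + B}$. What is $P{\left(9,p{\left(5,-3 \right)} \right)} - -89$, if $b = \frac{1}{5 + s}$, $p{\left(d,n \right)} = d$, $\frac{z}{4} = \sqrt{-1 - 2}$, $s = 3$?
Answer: $\frac{6537}{73} + \frac{32 i \sqrt{3}}{73} \approx 89.548 + 0.75926 i$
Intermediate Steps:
$z = 4 i \sqrt{3}$ ($z = 4 \sqrt{-1 - 2} = 4 \sqrt{-3} = 4 i \sqrt{3} \approx 6.9282 i$)
$b = \frac{1}{8}$ ($b = \frac{1}{5 + 3} = \frac{1}{8} \approx 0.125$)
$P{\left(B,y \right)} = \frac{y + 4 i \sqrt{3}}{\frac{1}{8} + B}$ ($P{\left(B,y \right)} = \frac{4 i \sqrt{3} + y}{\frac{1}{8} + B} = \frac{y + 4 i \sqrt{3}}{\frac{1}{8} + B}$)
$P{\left(9,p{\left(5,-3 \right)} \right)} - -89 = \frac{8 \left(5 + 4 i \sqrt{3}\right)}{1 + 8 \cdot 9} - -89 = \frac{8 \left(5 + 4 i \sqrt{3}\right)}{1 + 72} + 89 = \frac{8 \left(5 + 4 i \sqrt{3}\right)}{73} + 89 = 8 \cdot \frac{1}{73} \left(5 + 4 i \sqrt{3}\right) + 89 = \left(\frac{40}{73} + \frac{32 i \sqrt{3}}{73}\right) + 89 = \frac{6537}{73} + \frac{32 i \sqrt{3}}{73}$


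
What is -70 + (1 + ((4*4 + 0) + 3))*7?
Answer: 70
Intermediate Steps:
-70 + (1 + ((4*4 + 0) + 3))*7 = -70 + (1 + ((16 + 0) + 3))*7 = -70 + (1 + (16 + 3))*7 = -70 + (1 + 19)*7 = -70 + 20*7 = -70 + 140 = 70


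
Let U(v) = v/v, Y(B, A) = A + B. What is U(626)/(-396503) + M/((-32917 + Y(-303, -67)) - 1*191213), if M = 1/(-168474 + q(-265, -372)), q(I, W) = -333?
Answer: -37896774997/15026342191264500 ≈ -2.5220e-6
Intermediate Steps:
M = -1/168807 (M = 1/(-168474 - 333) = 1/(-168807) = -1/168807 ≈ -5.9239e-6)
U(v) = 1
U(626)/(-396503) + M/((-32917 + Y(-303, -67)) - 1*191213) = 1/(-396503) - 1/(168807*((-32917 + (-67 - 303)) - 1*191213)) = 1*(-1/396503) - 1/(168807*((-32917 - 370) - 191213)) = -1/396503 - 1/(168807*(-33287 - 191213)) = -1/396503 - 1/168807/(-224500) = -1/396503 - 1/168807*(-1/224500) = -1/396503 + 1/37897171500 = -37896774997/15026342191264500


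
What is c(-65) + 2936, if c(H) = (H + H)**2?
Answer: 19836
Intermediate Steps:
c(H) = 4*H**2 (c(H) = (2*H)**2 = 4*H**2)
c(-65) + 2936 = 4*(-65)**2 + 2936 = 4*4225 + 2936 = 16900 + 2936 = 19836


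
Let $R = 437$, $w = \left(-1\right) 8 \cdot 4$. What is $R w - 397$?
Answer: $-14381$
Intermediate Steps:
$w = -32$ ($w = \left(-8\right) 4 = -32$)
$R w - 397 = 437 \left(-32\right) - 397 = -13984 - 397 = -14381$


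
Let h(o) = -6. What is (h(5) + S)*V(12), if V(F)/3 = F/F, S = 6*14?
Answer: 234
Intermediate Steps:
S = 84
V(F) = 3 (V(F) = 3*(F/F) = 3*1 = 3)
(h(5) + S)*V(12) = (-6 + 84)*3 = 78*3 = 234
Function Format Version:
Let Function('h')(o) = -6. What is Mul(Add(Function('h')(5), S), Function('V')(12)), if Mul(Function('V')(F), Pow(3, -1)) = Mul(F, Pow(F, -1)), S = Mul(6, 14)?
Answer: 234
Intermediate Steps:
S = 84
Function('V')(F) = 3 (Function('V')(F) = Mul(3, Mul(F, Pow(F, -1))) = Mul(3, 1) = 3)
Mul(Add(Function('h')(5), S), Function('V')(12)) = Mul(Add(-6, 84), 3) = Mul(78, 3) = 234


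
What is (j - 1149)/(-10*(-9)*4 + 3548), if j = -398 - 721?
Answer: -567/977 ≈ -0.58035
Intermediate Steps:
j = -1119
(j - 1149)/(-10*(-9)*4 + 3548) = (-1119 - 1149)/(-10*(-9)*4 + 3548) = -2268/(90*4 + 3548) = -2268/(360 + 3548) = -2268/3908 = -2268*1/3908 = -567/977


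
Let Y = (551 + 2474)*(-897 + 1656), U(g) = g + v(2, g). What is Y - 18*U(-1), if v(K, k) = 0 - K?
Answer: 2296029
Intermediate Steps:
v(K, k) = -K
U(g) = -2 + g (U(g) = g - 1*2 = g - 2 = -2 + g)
Y = 2295975 (Y = 3025*759 = 2295975)
Y - 18*U(-1) = 2295975 - 18*(-2 - 1) = 2295975 - 18*(-3) = 2295975 - 1*(-54) = 2295975 + 54 = 2296029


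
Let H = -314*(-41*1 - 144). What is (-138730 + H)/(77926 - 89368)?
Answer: 13440/1907 ≈ 7.0477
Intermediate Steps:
H = 58090 (H = -314*(-41 - 144) = -314*(-185) = 58090)
(-138730 + H)/(77926 - 89368) = (-138730 + 58090)/(77926 - 89368) = -80640/(-11442) = -80640*(-1/11442) = 13440/1907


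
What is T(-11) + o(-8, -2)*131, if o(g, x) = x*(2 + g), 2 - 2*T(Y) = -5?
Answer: 3151/2 ≈ 1575.5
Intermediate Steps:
T(Y) = 7/2 (T(Y) = 1 - ½*(-5) = 1 + 5/2 = 7/2)
T(-11) + o(-8, -2)*131 = 7/2 - 2*(2 - 8)*131 = 7/2 - 2*(-6)*131 = 7/2 + 12*131 = 7/2 + 1572 = 3151/2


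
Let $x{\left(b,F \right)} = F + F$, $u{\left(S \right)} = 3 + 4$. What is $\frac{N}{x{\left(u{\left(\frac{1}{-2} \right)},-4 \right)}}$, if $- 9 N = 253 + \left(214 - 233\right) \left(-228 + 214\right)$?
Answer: $\frac{173}{24} \approx 7.2083$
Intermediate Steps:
$u{\left(S \right)} = 7$
$x{\left(b,F \right)} = 2 F$
$N = - \frac{173}{3}$ ($N = - \frac{253 + \left(214 - 233\right) \left(-228 + 214\right)}{9} = - \frac{253 - -266}{9} = - \frac{253 + 266}{9} = \left(- \frac{1}{9}\right) 519 = - \frac{173}{3} \approx -57.667$)
$\frac{N}{x{\left(u{\left(\frac{1}{-2} \right)},-4 \right)}} = - \frac{173}{3 \cdot 2 \left(-4\right)} = - \frac{173}{3 \left(-8\right)} = \left(- \frac{173}{3}\right) \left(- \frac{1}{8}\right) = \frac{173}{24}$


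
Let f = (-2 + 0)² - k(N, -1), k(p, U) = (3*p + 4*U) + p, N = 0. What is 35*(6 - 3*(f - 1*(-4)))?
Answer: -1050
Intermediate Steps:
k(p, U) = 4*U + 4*p
f = 8 (f = (-2 + 0)² - (4*(-1) + 4*0) = (-2)² - (-4 + 0) = 4 - 1*(-4) = 4 + 4 = 8)
35*(6 - 3*(f - 1*(-4))) = 35*(6 - 3*(8 - 1*(-4))) = 35*(6 - 3*(8 + 4)) = 35*(6 - 3*12) = 35*(6 - 36) = 35*(-30) = -1050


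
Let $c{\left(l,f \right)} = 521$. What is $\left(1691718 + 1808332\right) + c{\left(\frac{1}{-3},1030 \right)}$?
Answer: $3500571$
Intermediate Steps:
$\left(1691718 + 1808332\right) + c{\left(\frac{1}{-3},1030 \right)} = \left(1691718 + 1808332\right) + 521 = 3500050 + 521 = 3500571$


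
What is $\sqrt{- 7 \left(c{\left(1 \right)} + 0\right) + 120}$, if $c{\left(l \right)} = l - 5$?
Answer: $2 \sqrt{37} \approx 12.166$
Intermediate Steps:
$c{\left(l \right)} = -5 + l$
$\sqrt{- 7 \left(c{\left(1 \right)} + 0\right) + 120} = \sqrt{- 7 \left(\left(-5 + 1\right) + 0\right) + 120} = \sqrt{- 7 \left(-4 + 0\right) + 120} = \sqrt{\left(-7\right) \left(-4\right) + 120} = \sqrt{28 + 120} = \sqrt{148} = 2 \sqrt{37}$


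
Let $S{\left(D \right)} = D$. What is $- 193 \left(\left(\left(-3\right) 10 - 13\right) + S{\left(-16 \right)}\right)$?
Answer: $11387$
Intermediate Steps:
$- 193 \left(\left(\left(-3\right) 10 - 13\right) + S{\left(-16 \right)}\right) = - 193 \left(\left(\left(-3\right) 10 - 13\right) - 16\right) = - 193 \left(\left(-30 - 13\right) - 16\right) = - 193 \left(-43 - 16\right) = \left(-193\right) \left(-59\right) = 11387$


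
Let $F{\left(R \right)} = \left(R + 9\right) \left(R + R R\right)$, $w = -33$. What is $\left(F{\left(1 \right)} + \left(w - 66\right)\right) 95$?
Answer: $-7505$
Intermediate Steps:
$F{\left(R \right)} = \left(9 + R\right) \left(R + R^{2}\right)$
$\left(F{\left(1 \right)} + \left(w - 66\right)\right) 95 = \left(1 \left(9 + 1^{2} + 10 \cdot 1\right) - 99\right) 95 = \left(1 \left(9 + 1 + 10\right) - 99\right) 95 = \left(1 \cdot 20 - 99\right) 95 = \left(20 - 99\right) 95 = \left(-79\right) 95 = -7505$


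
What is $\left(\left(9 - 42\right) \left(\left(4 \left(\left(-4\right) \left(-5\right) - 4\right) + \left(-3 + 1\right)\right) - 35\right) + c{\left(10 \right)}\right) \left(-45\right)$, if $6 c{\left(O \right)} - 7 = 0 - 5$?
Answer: $40080$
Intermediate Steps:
$c{\left(O \right)} = \frac{1}{3}$ ($c{\left(O \right)} = \frac{7}{6} + \frac{0 - 5}{6} = \frac{7}{6} + \frac{1}{6} \left(-5\right) = \frac{7}{6} - \frac{5}{6} = \frac{1}{3}$)
$\left(\left(9 - 42\right) \left(\left(4 \left(\left(-4\right) \left(-5\right) - 4\right) + \left(-3 + 1\right)\right) - 35\right) + c{\left(10 \right)}\right) \left(-45\right) = \left(\left(9 - 42\right) \left(\left(4 \left(\left(-4\right) \left(-5\right) - 4\right) + \left(-3 + 1\right)\right) - 35\right) + \frac{1}{3}\right) \left(-45\right) = \left(- 33 \left(\left(4 \left(20 - 4\right) - 2\right) - 35\right) + \frac{1}{3}\right) \left(-45\right) = \left(- 33 \left(\left(4 \cdot 16 - 2\right) - 35\right) + \frac{1}{3}\right) \left(-45\right) = \left(- 33 \left(\left(64 - 2\right) - 35\right) + \frac{1}{3}\right) \left(-45\right) = \left(- 33 \left(62 - 35\right) + \frac{1}{3}\right) \left(-45\right) = \left(\left(-33\right) 27 + \frac{1}{3}\right) \left(-45\right) = \left(-891 + \frac{1}{3}\right) \left(-45\right) = \left(- \frac{2672}{3}\right) \left(-45\right) = 40080$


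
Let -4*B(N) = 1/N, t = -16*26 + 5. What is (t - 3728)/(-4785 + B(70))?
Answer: 1158920/1339801 ≈ 0.86499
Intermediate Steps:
t = -411 (t = -416 + 5 = -411)
B(N) = -1/(4*N)
(t - 3728)/(-4785 + B(70)) = (-411 - 3728)/(-4785 - ¼/70) = -4139/(-4785 - ¼*1/70) = -4139/(-4785 - 1/280) = -4139/(-1339801/280) = -4139*(-280/1339801) = 1158920/1339801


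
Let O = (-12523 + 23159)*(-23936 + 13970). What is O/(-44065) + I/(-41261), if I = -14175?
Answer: 4374223613511/1818165965 ≈ 2405.8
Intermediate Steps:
O = -105998376 (O = 10636*(-9966) = -105998376)
O/(-44065) + I/(-41261) = -105998376/(-44065) - 14175/(-41261) = -105998376*(-1/44065) - 14175*(-1/41261) = 105998376/44065 + 14175/41261 = 4374223613511/1818165965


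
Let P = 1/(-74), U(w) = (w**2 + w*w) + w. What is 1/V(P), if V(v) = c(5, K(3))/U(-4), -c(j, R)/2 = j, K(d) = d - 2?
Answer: -14/5 ≈ -2.8000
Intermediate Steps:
U(w) = w + 2*w**2 (U(w) = (w**2 + w**2) + w = 2*w**2 + w = w + 2*w**2)
K(d) = -2 + d
c(j, R) = -2*j
P = -1/74 ≈ -0.013514
V(v) = -5/14 (V(v) = (-2*5)/((-4*(1 + 2*(-4)))) = -10*(-1/(4*(1 - 8))) = -10/((-4*(-7))) = -10/28 = -10*1/28 = -5/14)
1/V(P) = 1/(-5/14) = -14/5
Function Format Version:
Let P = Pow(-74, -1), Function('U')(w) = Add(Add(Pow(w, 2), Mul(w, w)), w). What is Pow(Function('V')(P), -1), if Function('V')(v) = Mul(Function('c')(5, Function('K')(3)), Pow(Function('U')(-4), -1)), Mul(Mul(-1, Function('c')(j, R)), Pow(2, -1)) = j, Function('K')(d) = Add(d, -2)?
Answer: Rational(-14, 5) ≈ -2.8000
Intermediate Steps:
Function('U')(w) = Add(w, Mul(2, Pow(w, 2))) (Function('U')(w) = Add(Add(Pow(w, 2), Pow(w, 2)), w) = Add(Mul(2, Pow(w, 2)), w) = Add(w, Mul(2, Pow(w, 2))))
Function('K')(d) = Add(-2, d)
Function('c')(j, R) = Mul(-2, j)
P = Rational(-1, 74) ≈ -0.013514
Function('V')(v) = Rational(-5, 14) (Function('V')(v) = Mul(Mul(-2, 5), Pow(Mul(-4, Add(1, Mul(2, -4))), -1)) = Mul(-10, Pow(Mul(-4, Add(1, -8)), -1)) = Mul(-10, Pow(Mul(-4, -7), -1)) = Mul(-10, Pow(28, -1)) = Mul(-10, Rational(1, 28)) = Rational(-5, 14))
Pow(Function('V')(P), -1) = Pow(Rational(-5, 14), -1) = Rational(-14, 5)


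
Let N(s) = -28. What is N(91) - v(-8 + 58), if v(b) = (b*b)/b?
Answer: -78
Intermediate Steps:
v(b) = b (v(b) = b**2/b = b)
N(91) - v(-8 + 58) = -28 - (-8 + 58) = -28 - 1*50 = -28 - 50 = -78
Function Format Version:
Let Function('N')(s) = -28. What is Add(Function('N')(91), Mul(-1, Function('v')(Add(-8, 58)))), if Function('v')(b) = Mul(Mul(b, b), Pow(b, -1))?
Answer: -78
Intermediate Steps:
Function('v')(b) = b (Function('v')(b) = Mul(Pow(b, 2), Pow(b, -1)) = b)
Add(Function('N')(91), Mul(-1, Function('v')(Add(-8, 58)))) = Add(-28, Mul(-1, Add(-8, 58))) = Add(-28, Mul(-1, 50)) = Add(-28, -50) = -78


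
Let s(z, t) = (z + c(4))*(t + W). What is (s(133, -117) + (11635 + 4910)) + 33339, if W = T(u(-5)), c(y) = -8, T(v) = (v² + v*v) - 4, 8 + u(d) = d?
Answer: 77009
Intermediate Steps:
u(d) = -8 + d
T(v) = -4 + 2*v² (T(v) = (v² + v²) - 4 = 2*v² - 4 = -4 + 2*v²)
W = 334 (W = -4 + 2*(-8 - 5)² = -4 + 2*(-13)² = -4 + 2*169 = -4 + 338 = 334)
s(z, t) = (-8 + z)*(334 + t) (s(z, t) = (z - 8)*(t + 334) = (-8 + z)*(334 + t))
(s(133, -117) + (11635 + 4910)) + 33339 = ((-2672 - 8*(-117) + 334*133 - 117*133) + (11635 + 4910)) + 33339 = ((-2672 + 936 + 44422 - 15561) + 16545) + 33339 = (27125 + 16545) + 33339 = 43670 + 33339 = 77009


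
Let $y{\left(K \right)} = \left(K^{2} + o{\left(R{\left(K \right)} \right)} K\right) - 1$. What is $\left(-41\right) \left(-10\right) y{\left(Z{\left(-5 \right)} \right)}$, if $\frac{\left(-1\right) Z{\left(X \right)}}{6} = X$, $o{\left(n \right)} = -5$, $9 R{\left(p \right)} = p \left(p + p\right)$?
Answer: $307090$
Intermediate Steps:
$R{\left(p \right)} = \frac{2 p^{2}}{9}$ ($R{\left(p \right)} = \frac{p \left(p + p\right)}{9} = \frac{p 2 p}{9} = \frac{2 p^{2}}{9}$)
$Z{\left(X \right)} = - 6 X$
$y{\left(K \right)} = -1 + K^{2} - 5 K$ ($y{\left(K \right)} = \left(K^{2} - 5 K\right) - 1 = -1 + K^{2} - 5 K$)
$\left(-41\right) \left(-10\right) y{\left(Z{\left(-5 \right)} \right)} = \left(-41\right) \left(-10\right) \left(-1 + \left(\left(-6\right) \left(-5\right)\right)^{2} - 5 \left(\left(-6\right) \left(-5\right)\right)\right) = 410 \left(-1 + 30^{2} - 150\right) = 410 \left(-1 + 900 - 150\right) = 410 \cdot 749 = 307090$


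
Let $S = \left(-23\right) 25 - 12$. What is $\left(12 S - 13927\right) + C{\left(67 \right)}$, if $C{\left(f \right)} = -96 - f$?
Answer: $-21134$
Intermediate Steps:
$S = -587$ ($S = -575 - 12 = -587$)
$\left(12 S - 13927\right) + C{\left(67 \right)} = \left(12 \left(-587\right) - 13927\right) - 163 = \left(-7044 - 13927\right) - 163 = -20971 - 163 = -21134$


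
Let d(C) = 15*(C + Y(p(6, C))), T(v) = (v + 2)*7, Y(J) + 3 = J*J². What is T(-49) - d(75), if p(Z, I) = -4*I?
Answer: 404998591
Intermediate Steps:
Y(J) = -3 + J³ (Y(J) = -3 + J*J² = -3 + J³)
T(v) = 14 + 7*v (T(v) = (2 + v)*7 = 14 + 7*v)
d(C) = -45 - 960*C³ + 15*C (d(C) = 15*(C + (-3 + (-4*C)³)) = 15*(C + (-3 - 64*C³)) = 15*(-3 + C - 64*C³) = -45 - 960*C³ + 15*C)
T(-49) - d(75) = (14 + 7*(-49)) - (-45 - 960*75³ + 15*75) = (14 - 343) - (-45 - 960*421875 + 1125) = -329 - (-45 - 405000000 + 1125) = -329 - 1*(-404998920) = -329 + 404998920 = 404998591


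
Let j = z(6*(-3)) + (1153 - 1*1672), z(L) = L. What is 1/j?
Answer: -1/537 ≈ -0.0018622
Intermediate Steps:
j = -537 (j = 6*(-3) + (1153 - 1*1672) = -18 + (1153 - 1672) = -18 - 519 = -537)
1/j = 1/(-537) = -1/537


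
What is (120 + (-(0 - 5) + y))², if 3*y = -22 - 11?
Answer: 12996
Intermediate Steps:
y = -11 (y = (-22 - 11)/3 = (⅓)*(-33) = -11)
(120 + (-(0 - 5) + y))² = (120 + (-(0 - 5) - 11))² = (120 + (-1*(-5) - 11))² = (120 + (5 - 11))² = (120 - 6)² = 114² = 12996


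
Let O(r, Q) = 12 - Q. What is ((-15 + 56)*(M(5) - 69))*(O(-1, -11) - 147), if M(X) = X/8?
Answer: 695237/2 ≈ 3.4762e+5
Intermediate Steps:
M(X) = X/8 (M(X) = X*(1/8) = X/8)
((-15 + 56)*(M(5) - 69))*(O(-1, -11) - 147) = ((-15 + 56)*((1/8)*5 - 69))*((12 - 1*(-11)) - 147) = (41*(5/8 - 69))*((12 + 11) - 147) = (41*(-547/8))*(23 - 147) = -22427/8*(-124) = 695237/2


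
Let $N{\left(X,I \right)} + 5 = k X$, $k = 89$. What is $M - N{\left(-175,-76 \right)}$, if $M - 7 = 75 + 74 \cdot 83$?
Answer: $21804$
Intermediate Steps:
$M = 6224$ ($M = 7 + \left(75 + 74 \cdot 83\right) = 7 + \left(75 + 6142\right) = 7 + 6217 = 6224$)
$N{\left(X,I \right)} = -5 + 89 X$
$M - N{\left(-175,-76 \right)} = 6224 - \left(-5 + 89 \left(-175\right)\right) = 6224 - \left(-5 - 15575\right) = 6224 - -15580 = 6224 + 15580 = 21804$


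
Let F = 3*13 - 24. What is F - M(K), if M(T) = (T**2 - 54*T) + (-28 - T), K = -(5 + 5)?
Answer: -607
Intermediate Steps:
K = -10 (K = -1*10 = -10)
M(T) = -28 + T**2 - 55*T
F = 15 (F = 39 - 24 = 15)
F - M(K) = 15 - (-28 + (-10)**2 - 55*(-10)) = 15 - (-28 + 100 + 550) = 15 - 1*622 = 15 - 622 = -607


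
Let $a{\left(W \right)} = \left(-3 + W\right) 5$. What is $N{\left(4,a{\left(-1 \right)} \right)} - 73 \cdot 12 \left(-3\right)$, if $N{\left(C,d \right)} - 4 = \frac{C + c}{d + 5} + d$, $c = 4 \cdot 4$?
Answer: $\frac{7832}{3} \approx 2610.7$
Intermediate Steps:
$a{\left(W \right)} = -15 + 5 W$
$c = 16$
$N{\left(C,d \right)} = 4 + d + \frac{16 + C}{5 + d}$ ($N{\left(C,d \right)} = 4 + \left(\frac{C + 16}{d + 5} + d\right) = 4 + \left(\frac{16 + C}{5 + d} + d\right) = 4 + \left(d + \frac{16 + C}{5 + d}\right) = 4 + d + \frac{16 + C}{5 + d}$)
$N{\left(4,a{\left(-1 \right)} \right)} - 73 \cdot 12 \left(-3\right) = \frac{36 + 4 + \left(-15 + 5 \left(-1\right)\right)^{2} + 9 \left(-15 + 5 \left(-1\right)\right)}{5 + \left(-15 + 5 \left(-1\right)\right)} - 73 \cdot 12 \left(-3\right) = \frac{36 + 4 + \left(-15 - 5\right)^{2} + 9 \left(-15 - 5\right)}{5 - 20} - -2628 = \frac{36 + 4 + \left(-20\right)^{2} + 9 \left(-20\right)}{5 - 20} + 2628 = \frac{36 + 4 + 400 - 180}{-15} + 2628 = \left(- \frac{1}{15}\right) 260 + 2628 = - \frac{52}{3} + 2628 = \frac{7832}{3}$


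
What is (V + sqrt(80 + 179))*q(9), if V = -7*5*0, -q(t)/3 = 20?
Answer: -60*sqrt(259) ≈ -965.61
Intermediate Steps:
q(t) = -60 (q(t) = -3*20 = -60)
V = 0 (V = -35*0 = 0)
(V + sqrt(80 + 179))*q(9) = (0 + sqrt(80 + 179))*(-60) = (0 + sqrt(259))*(-60) = sqrt(259)*(-60) = -60*sqrt(259)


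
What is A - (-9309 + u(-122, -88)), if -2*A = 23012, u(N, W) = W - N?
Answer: -2231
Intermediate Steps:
A = -11506 (A = -1/2*23012 = -11506)
A - (-9309 + u(-122, -88)) = -11506 - (-9309 + (-88 - 1*(-122))) = -11506 - (-9309 + (-88 + 122)) = -11506 - (-9309 + 34) = -11506 - 1*(-9275) = -11506 + 9275 = -2231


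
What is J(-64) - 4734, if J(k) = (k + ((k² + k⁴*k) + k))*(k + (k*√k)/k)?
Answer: 68719218050 - 8589902848*I ≈ 6.8719e+10 - 8.5899e+9*I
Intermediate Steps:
J(k) = (k + √k)*(k² + k⁵ + 2*k) (J(k) = (k + ((k² + k⁵) + k))*(k + k^(3/2)/k) = (k + (k + k² + k⁵))*(k + √k) = (k² + k⁵ + 2*k)*(k + √k) = (k + √k)*(k² + k⁵ + 2*k))
J(-64) - 4734 = ((-64)³ + (-64)⁶ + (-64)^(5/2) + (-64)^(11/2) + 2*(-64)² + 2*(-64)^(3/2)) - 4734 = (-262144 + 68719476736 + 32768*I - 8589934592*I + 2*4096 + 2*(-512*I)) - 4734 = (-262144 + 68719476736 + 32768*I - 8589934592*I + 8192 - 1024*I) - 4734 = (68719222784 - 8589902848*I) - 4734 = 68719218050 - 8589902848*I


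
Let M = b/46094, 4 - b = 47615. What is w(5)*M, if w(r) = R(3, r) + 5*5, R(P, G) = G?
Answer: -714165/23047 ≈ -30.987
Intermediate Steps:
b = -47611 (b = 4 - 1*47615 = 4 - 47615 = -47611)
w(r) = 25 + r (w(r) = r + 5*5 = r + 25 = 25 + r)
M = -47611/46094 ≈ -1.0329
w(5)*M = (25 + 5)*(-47611/46094) = 30*(-47611/46094) = -714165/23047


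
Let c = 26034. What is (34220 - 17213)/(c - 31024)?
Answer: -17007/4990 ≈ -3.4082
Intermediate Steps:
(34220 - 17213)/(c - 31024) = (34220 - 17213)/(26034 - 31024) = 17007/(-4990) = 17007*(-1/4990) = -17007/4990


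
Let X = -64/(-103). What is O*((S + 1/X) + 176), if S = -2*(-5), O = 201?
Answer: 2413407/64 ≈ 37710.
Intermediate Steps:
X = 64/103 (X = -64*(-1/103) = 64/103 ≈ 0.62136)
S = 10
O*((S + 1/X) + 176) = 201*((10 + 1/(64/103)) + 176) = 201*((10 + 103/64) + 176) = 201*(743/64 + 176) = 201*(12007/64) = 2413407/64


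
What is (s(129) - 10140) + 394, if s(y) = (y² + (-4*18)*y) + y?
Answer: -2264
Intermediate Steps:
s(y) = y² - 71*y (s(y) = (y² - 72*y) + y = y² - 71*y)
(s(129) - 10140) + 394 = (129*(-71 + 129) - 10140) + 394 = (129*58 - 10140) + 394 = (7482 - 10140) + 394 = -2658 + 394 = -2264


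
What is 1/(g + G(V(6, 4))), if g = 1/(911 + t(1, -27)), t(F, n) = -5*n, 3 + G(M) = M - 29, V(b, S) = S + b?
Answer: -1046/23011 ≈ -0.045457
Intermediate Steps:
G(M) = -32 + M (G(M) = -3 + (M - 29) = -3 + (-29 + M) = -32 + M)
g = 1/1046 (g = 1/(911 - 5*(-27)) = 1/(911 + 135) = 1/1046 ≈ 0.00095602)
1/(g + G(V(6, 4))) = 1/(1/1046 + (-32 + (4 + 6))) = 1/(1/1046 + (-32 + 10)) = 1/(1/1046 - 22) = 1/(-23011/1046) = -1046/23011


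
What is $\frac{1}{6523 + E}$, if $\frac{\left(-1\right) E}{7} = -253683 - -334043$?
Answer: $- \frac{1}{555997} \approx -1.7986 \cdot 10^{-6}$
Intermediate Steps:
$E = -562520$ ($E = - 7 \left(-253683 - -334043\right) = - 7 \left(-253683 + 334043\right) = \left(-7\right) 80360 = -562520$)
$\frac{1}{6523 + E} = \frac{1}{6523 - 562520} = \frac{1}{-555997} = - \frac{1}{555997}$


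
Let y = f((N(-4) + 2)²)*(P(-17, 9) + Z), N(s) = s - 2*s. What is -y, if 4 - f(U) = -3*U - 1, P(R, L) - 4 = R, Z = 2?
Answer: 1243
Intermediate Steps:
N(s) = -s
P(R, L) = 4 + R
f(U) = 5 + 3*U (f(U) = 4 - (-3*U - 1) = 4 - (-1 - 3*U) = 4 + (1 + 3*U) = 5 + 3*U)
y = -1243 (y = (5 + 3*(-1*(-4) + 2)²)*((4 - 17) + 2) = (5 + 3*(4 + 2)²)*(-13 + 2) = (5 + 3*6²)*(-11) = (5 + 3*36)*(-11) = (5 + 108)*(-11) = 113*(-11) = -1243)
-y = -1*(-1243) = 1243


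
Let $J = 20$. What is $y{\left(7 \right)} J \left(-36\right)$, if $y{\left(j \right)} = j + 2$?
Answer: $-6480$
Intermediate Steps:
$y{\left(j \right)} = 2 + j$
$y{\left(7 \right)} J \left(-36\right) = \left(2 + 7\right) 20 \left(-36\right) = 9 \cdot 20 \left(-36\right) = 180 \left(-36\right) = -6480$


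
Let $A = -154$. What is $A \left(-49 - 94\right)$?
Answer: $22022$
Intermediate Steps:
$A \left(-49 - 94\right) = - 154 \left(-49 - 94\right) = \left(-154\right) \left(-143\right) = 22022$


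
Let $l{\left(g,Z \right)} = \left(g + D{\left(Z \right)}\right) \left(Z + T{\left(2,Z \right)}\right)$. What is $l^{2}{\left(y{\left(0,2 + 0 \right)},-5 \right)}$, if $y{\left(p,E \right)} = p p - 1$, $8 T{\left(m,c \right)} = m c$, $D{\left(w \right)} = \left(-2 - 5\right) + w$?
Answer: $\frac{105625}{16} \approx 6601.6$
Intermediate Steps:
$D{\left(w \right)} = -7 + w$
$T{\left(m,c \right)} = \frac{c m}{8}$ ($T{\left(m,c \right)} = \frac{m c}{8} = \frac{c m}{8}$)
$y{\left(p,E \right)} = -1 + p^{2}$ ($y{\left(p,E \right)} = p^{2} - 1 = -1 + p^{2}$)
$l{\left(g,Z \right)} = \frac{5 Z \left(-7 + Z + g\right)}{4}$ ($l{\left(g,Z \right)} = \left(g + \left(-7 + Z\right)\right) \left(Z + \frac{1}{8} Z 2\right) = \left(-7 + Z + g\right) \left(Z + \frac{Z}{4}\right) = \left(-7 + Z + g\right) \frac{5 Z}{4} = \frac{5 Z \left(-7 + Z + g\right)}{4}$)
$l^{2}{\left(y{\left(0,2 + 0 \right)},-5 \right)} = \left(\frac{5}{4} \left(-5\right) \left(-7 - 5 - \left(1 - 0^{2}\right)\right)\right)^{2} = \left(\frac{5}{4} \left(-5\right) \left(-7 - 5 + \left(-1 + 0\right)\right)\right)^{2} = \left(\frac{5}{4} \left(-5\right) \left(-7 - 5 - 1\right)\right)^{2} = \left(\frac{5}{4} \left(-5\right) \left(-13\right)\right)^{2} = \left(\frac{325}{4}\right)^{2} = \frac{105625}{16}$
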